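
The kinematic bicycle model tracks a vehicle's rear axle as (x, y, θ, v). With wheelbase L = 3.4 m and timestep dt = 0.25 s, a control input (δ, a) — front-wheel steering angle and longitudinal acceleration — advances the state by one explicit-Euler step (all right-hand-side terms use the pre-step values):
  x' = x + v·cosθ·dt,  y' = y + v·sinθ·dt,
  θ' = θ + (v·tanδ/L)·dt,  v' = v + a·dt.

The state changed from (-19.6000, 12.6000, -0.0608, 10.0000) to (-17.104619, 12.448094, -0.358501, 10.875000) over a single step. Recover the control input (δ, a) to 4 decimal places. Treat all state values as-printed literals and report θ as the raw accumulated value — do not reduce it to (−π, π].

a = (v'−v)/dt = (0.875000)/0.25 = 3.5000
Δθ = θ'−θ = -0.297701;  (v·dt/L) = 10.0000·0.25/3.4 = 0.735294
tan δ = Δθ·L/(v·dt) = -0.404873  →  δ = -0.3847

δ = -0.3847, a = 3.5000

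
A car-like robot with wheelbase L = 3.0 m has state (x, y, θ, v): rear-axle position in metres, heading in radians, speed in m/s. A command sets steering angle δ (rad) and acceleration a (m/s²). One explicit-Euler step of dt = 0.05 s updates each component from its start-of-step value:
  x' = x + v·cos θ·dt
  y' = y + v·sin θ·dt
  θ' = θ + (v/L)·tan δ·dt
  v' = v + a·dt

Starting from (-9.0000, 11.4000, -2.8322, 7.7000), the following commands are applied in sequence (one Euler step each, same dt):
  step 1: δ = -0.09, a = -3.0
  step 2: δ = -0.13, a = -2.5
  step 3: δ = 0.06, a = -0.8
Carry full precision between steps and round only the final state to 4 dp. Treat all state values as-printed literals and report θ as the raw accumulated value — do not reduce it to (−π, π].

(-10.0843, 11.0689, -2.8528, 7.3850)

after step 1 (δ=-0.09, a=-3.0): (-9.366720, 11.282775, -2.843781, 7.550000)
after step 2 (δ=-0.13, a=-2.5): (-9.727603, 11.172006, -2.860232, 7.425000)
after step 3 (δ=0.06, a=-0.8): (-10.084254, 11.068924, -2.852798, 7.385000)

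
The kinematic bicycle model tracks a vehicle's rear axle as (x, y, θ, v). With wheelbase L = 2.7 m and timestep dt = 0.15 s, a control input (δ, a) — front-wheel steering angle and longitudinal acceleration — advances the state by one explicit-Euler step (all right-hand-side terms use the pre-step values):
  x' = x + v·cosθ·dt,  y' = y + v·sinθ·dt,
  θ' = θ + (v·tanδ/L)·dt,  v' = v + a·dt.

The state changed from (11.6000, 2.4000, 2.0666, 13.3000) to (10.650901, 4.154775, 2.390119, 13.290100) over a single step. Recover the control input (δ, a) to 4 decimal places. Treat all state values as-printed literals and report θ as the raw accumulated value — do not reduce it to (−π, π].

a = (v'−v)/dt = (-0.009900)/0.15 = -0.0660
Δθ = θ'−θ = 0.323519;  (v·dt/L) = 13.3000·0.15/2.7 = 0.738889
tan δ = Δθ·L/(v·dt) = 0.437845  →  δ = 0.4127

δ = 0.4127, a = -0.0660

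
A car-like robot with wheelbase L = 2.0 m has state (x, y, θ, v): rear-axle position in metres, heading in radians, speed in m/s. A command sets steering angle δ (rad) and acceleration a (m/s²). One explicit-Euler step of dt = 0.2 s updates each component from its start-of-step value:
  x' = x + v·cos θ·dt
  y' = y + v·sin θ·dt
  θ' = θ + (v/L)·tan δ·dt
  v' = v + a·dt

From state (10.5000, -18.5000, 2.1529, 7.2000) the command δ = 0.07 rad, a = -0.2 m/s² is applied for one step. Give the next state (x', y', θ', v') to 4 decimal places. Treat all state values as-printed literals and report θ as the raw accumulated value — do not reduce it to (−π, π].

x' = 10.5000 + 7.2000·cos(2.1529)·0.2 = 9.7083
y' = -18.5000 + 7.2000·sin(2.1529)·0.2 = -17.2972
θ' = 2.1529 + (7.2000/2.0)·tan(0.07)·0.2 = 2.2034
v' = 7.2000 − 0.2000·0.2 = 7.1600

(9.7083, -17.2972, 2.2034, 7.1600)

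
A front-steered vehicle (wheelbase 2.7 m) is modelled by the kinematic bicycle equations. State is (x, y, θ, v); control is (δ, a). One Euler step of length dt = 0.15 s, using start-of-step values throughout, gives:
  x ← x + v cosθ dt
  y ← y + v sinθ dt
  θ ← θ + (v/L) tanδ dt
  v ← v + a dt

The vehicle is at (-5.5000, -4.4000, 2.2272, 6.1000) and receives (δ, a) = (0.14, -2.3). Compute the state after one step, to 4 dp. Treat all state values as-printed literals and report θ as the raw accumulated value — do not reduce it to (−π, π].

(-6.0584, -3.6751, 2.2750, 5.7550)

x' = -5.5000 + 6.1000·cos(2.2272)·0.15 = -6.0584
y' = -4.4000 + 6.1000·sin(2.2272)·0.15 = -3.6751
θ' = 2.2272 + (6.1000/2.7)·tan(0.14)·0.15 = 2.2750
v' = 6.1000 − 2.3000·0.15 = 5.7550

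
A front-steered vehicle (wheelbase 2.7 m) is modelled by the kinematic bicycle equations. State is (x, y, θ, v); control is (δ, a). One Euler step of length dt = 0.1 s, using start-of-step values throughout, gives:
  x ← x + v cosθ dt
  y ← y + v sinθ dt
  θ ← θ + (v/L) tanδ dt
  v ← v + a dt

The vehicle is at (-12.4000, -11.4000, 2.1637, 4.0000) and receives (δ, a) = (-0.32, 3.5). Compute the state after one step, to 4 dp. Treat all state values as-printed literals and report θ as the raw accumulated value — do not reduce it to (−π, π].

(-12.6235, -11.0683, 2.1146, 4.3500)

x' = -12.4000 + 4.0000·cos(2.1637)·0.1 = -12.6235
y' = -11.4000 + 4.0000·sin(2.1637)·0.1 = -11.0683
θ' = 2.1637 + (4.0000/2.7)·tan(-0.32)·0.1 = 2.1146
v' = 4.0000 + 3.5000·0.1 = 4.3500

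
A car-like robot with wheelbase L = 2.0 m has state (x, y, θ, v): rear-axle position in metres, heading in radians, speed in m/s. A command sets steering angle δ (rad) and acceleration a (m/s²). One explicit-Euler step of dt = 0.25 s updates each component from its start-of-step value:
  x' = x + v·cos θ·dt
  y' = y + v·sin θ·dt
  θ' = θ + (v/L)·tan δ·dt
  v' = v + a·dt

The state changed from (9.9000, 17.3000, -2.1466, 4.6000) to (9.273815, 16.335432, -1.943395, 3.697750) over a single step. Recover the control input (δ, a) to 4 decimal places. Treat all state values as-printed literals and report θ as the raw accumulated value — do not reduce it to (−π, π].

δ = 0.3397, a = -3.6090

a = (v'−v)/dt = (-0.902250)/0.25 = -3.6090
Δθ = θ'−θ = 0.203205;  (v·dt/L) = 4.6000·0.25/2.0 = 0.575000
tan δ = Δθ·L/(v·dt) = 0.353400  →  δ = 0.3397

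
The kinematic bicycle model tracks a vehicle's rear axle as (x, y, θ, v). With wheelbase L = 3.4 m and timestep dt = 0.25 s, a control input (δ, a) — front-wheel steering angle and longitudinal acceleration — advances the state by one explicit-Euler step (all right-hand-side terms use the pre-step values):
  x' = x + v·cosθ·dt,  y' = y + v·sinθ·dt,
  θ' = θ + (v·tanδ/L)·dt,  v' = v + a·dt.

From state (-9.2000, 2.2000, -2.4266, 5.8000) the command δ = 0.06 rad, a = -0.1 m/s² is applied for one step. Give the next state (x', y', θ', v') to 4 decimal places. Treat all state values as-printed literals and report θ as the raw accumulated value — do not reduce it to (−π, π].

x' = -9.2000 + 5.8000·cos(-2.4266)·0.25 = -10.2949
y' = 2.2000 + 5.8000·sin(-2.4266)·0.25 = 1.2494
θ' = -2.4266 + (5.8000/3.4)·tan(0.06)·0.25 = -2.4010
v' = 5.8000 − 0.1000·0.25 = 5.7750

(-10.2949, 1.2494, -2.4010, 5.7750)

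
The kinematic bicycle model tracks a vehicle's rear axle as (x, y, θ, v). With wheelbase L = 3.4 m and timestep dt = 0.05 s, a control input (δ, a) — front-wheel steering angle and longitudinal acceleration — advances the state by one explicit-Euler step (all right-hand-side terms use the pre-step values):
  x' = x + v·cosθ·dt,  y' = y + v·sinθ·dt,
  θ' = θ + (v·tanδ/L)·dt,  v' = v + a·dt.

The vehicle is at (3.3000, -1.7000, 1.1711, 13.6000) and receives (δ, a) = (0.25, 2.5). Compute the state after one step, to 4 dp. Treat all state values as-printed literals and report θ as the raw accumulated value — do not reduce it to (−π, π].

x' = 3.3000 + 13.6000·cos(1.1711)·0.05 = 3.5646
y' = -1.7000 + 13.6000·sin(1.1711)·0.05 = -1.0736
θ' = 1.1711 + (13.6000/3.4)·tan(0.25)·0.05 = 1.2222
v' = 13.6000 + 2.5000·0.05 = 13.7250

(3.5646, -1.0736, 1.2222, 13.7250)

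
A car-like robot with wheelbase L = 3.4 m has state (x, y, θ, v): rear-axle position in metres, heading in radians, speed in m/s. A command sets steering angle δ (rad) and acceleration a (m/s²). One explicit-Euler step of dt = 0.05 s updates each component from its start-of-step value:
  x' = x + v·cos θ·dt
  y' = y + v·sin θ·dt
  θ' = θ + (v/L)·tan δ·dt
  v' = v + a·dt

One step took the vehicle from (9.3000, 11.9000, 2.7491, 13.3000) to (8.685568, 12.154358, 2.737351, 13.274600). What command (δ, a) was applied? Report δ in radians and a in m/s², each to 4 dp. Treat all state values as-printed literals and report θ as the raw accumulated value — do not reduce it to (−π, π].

δ = -0.0600, a = -0.5080

a = (v'−v)/dt = (-0.025400)/0.05 = -0.5080
Δθ = θ'−θ = -0.011749;  (v·dt/L) = 13.3000·0.05/3.4 = 0.195588
tan δ = Δθ·L/(v·dt) = -0.060070  →  δ = -0.0600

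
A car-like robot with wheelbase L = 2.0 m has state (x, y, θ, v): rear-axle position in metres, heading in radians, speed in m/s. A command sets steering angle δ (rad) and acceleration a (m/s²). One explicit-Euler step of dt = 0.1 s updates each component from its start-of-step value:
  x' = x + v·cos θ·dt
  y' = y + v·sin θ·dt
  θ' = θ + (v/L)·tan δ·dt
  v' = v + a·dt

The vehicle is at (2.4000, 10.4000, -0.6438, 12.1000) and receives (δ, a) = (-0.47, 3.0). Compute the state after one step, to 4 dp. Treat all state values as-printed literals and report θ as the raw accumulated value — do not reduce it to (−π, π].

x' = 2.4000 + 12.1000·cos(-0.6438)·0.1 = 3.3678
y' = 10.4000 + 12.1000·sin(-0.6438)·0.1 = 9.6737
θ' = -0.6438 + (12.1000/2.0)·tan(-0.47)·0.1 = -0.9511
v' = 12.1000 + 3.0000·0.1 = 12.4000

(3.3678, 9.6737, -0.9511, 12.4000)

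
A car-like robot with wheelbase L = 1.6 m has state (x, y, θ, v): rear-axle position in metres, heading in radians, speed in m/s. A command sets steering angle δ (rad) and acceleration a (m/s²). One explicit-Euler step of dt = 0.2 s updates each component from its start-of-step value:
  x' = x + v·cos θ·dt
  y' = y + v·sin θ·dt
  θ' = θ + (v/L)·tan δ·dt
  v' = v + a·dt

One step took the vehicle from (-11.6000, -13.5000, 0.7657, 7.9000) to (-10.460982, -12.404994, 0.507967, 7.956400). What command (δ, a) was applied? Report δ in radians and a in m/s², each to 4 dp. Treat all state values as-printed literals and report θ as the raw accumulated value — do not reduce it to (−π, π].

a = (v'−v)/dt = (0.056400)/0.2 = 0.2820
Δθ = θ'−θ = -0.257733;  (v·dt/L) = 7.9000·0.2/1.6 = 0.987500
tan δ = Δθ·L/(v·dt) = -0.260995  →  δ = -0.2553

δ = -0.2553, a = 0.2820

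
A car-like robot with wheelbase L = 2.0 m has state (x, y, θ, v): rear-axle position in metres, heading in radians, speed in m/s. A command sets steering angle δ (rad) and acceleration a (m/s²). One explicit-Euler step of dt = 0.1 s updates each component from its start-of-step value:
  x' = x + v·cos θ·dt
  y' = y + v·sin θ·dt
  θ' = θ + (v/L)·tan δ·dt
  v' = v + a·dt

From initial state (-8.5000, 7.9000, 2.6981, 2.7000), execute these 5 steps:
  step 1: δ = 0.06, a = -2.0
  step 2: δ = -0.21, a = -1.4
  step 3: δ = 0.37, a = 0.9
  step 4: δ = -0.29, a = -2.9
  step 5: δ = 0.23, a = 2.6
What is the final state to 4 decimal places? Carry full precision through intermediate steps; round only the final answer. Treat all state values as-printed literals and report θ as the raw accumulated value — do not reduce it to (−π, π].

after step 1 (δ=0.06, a=-2.0): (-8.743880, 8.015856, 2.706210, 2.500000)
after step 2 (δ=-0.21, a=-1.4): (-8.970557, 8.121296, 2.679567, 2.360000)
after step 3 (δ=0.37, a=0.9): (-9.181813, 8.226495, 2.725335, 2.450000)
after step 4 (δ=-0.29, a=-2.9): (-9.405892, 8.325559, 2.688779, 2.160000)
after step 5 (δ=0.23, a=2.6): (-9.600123, 8.420058, 2.714067, 2.420000)

(-9.6001, 8.4201, 2.7141, 2.4200)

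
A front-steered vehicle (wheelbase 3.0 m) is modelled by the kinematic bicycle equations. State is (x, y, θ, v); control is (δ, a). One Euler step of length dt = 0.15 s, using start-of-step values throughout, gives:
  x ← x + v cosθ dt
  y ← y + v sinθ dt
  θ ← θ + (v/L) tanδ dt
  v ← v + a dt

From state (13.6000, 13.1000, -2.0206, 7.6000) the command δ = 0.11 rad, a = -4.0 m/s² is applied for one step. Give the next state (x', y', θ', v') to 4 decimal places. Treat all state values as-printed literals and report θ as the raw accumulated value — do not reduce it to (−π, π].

x' = 13.6000 + 7.6000·cos(-2.0206)·0.15 = 13.1043
y' = 13.1000 + 7.6000·sin(-2.0206)·0.15 = 12.0734
θ' = -2.0206 + (7.6000/3.0)·tan(0.11)·0.15 = -1.9786
v' = 7.6000 − 4.0000·0.15 = 7.0000

(13.1043, 12.0734, -1.9786, 7.0000)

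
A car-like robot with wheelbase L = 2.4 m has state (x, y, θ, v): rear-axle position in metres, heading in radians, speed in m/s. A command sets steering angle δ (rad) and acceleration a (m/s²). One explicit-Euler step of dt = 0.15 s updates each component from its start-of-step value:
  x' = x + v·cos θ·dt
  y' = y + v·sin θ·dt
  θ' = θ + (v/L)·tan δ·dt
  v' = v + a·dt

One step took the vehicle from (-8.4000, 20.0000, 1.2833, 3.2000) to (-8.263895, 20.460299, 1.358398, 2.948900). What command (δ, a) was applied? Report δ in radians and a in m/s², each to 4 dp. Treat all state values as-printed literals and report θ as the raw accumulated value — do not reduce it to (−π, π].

δ = 0.3592, a = -1.6740

a = (v'−v)/dt = (-0.251100)/0.15 = -1.6740
Δθ = θ'−θ = 0.075098;  (v·dt/L) = 3.2000·0.15/2.4 = 0.200000
tan δ = Δθ·L/(v·dt) = 0.375490  →  δ = 0.3592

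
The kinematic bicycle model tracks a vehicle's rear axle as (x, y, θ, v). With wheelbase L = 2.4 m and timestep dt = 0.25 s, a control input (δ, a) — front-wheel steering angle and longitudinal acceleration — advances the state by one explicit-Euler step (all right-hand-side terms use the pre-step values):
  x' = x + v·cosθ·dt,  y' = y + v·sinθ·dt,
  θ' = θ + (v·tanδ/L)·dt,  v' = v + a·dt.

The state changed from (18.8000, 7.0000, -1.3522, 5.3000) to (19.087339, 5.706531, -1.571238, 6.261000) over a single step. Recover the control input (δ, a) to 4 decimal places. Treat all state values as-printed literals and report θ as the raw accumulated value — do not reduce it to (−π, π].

δ = -0.3777, a = 3.8440

a = (v'−v)/dt = (0.961000)/0.25 = 3.8440
Δθ = θ'−θ = -0.219038;  (v·dt/L) = 5.3000·0.25/2.4 = 0.552083
tan δ = Δθ·L/(v·dt) = -0.396748  →  δ = -0.3777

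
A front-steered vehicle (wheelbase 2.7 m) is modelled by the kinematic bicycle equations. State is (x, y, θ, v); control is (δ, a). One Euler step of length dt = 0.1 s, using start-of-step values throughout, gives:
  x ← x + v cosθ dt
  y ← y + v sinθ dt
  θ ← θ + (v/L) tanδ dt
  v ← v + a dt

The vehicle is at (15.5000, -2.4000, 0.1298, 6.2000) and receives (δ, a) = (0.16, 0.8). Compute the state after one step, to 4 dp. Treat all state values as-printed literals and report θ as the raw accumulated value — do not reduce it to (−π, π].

x' = 15.5000 + 6.2000·cos(0.1298)·0.1 = 16.1148
y' = -2.4000 + 6.2000·sin(0.1298)·0.1 = -2.3197
θ' = 0.1298 + (6.2000/2.7)·tan(0.16)·0.1 = 0.1669
v' = 6.2000 + 0.8000·0.1 = 6.2800

(16.1148, -2.3197, 0.1669, 6.2800)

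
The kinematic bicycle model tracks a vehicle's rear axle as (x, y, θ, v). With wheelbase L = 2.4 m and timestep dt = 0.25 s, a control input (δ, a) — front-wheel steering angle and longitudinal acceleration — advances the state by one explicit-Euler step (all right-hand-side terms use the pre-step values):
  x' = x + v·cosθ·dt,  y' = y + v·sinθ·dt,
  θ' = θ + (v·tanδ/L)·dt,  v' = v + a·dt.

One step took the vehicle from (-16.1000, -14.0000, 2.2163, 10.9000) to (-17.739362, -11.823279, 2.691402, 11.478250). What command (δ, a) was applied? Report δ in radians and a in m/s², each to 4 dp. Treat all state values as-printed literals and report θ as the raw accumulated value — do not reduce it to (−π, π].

a = (v'−v)/dt = (0.578250)/0.25 = 2.3130
Δθ = θ'−θ = 0.475102;  (v·dt/L) = 10.9000·0.25/2.4 = 1.135417
tan δ = Δθ·L/(v·dt) = 0.418438  →  δ = 0.3963

δ = 0.3963, a = 2.3130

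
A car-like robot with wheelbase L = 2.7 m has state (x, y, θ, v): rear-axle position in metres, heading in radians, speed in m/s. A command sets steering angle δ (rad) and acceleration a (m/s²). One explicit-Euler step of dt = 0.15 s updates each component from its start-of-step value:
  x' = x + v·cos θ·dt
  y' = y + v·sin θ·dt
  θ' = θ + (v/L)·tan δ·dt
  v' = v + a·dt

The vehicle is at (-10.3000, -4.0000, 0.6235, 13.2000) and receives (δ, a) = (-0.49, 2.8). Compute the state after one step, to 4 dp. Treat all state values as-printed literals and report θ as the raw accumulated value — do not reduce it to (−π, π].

x' = -10.3000 + 13.2000·cos(0.6235)·0.15 = -8.6926
y' = -4.0000 + 13.2000·sin(0.6235)·0.15 = -2.8439
θ' = 0.6235 + (13.2000/2.7)·tan(-0.49)·0.15 = 0.2323
v' = 13.2000 + 2.8000·0.15 = 13.6200

(-8.6926, -2.8439, 0.2323, 13.6200)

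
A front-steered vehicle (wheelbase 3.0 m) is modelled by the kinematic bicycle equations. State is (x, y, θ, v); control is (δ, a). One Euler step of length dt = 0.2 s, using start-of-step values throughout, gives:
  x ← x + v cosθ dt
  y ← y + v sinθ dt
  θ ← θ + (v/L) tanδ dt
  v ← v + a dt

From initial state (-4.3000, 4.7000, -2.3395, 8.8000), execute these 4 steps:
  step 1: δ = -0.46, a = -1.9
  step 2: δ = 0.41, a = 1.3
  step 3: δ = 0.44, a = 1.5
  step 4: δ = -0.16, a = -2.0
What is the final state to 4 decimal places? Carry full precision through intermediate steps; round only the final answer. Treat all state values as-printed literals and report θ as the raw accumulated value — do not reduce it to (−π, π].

after step 1 (δ=-0.46, a=-1.9): (-5.523559, 3.434890, -2.630163, 8.420000)
after step 2 (δ=0.41, a=1.3): (-6.992084, 2.610700, -2.386190, 8.680000)
after step 3 (δ=0.44, a=1.5): (-8.255885, 1.420530, -2.113765, 8.980000)
after step 4 (δ=-0.16, a=-2.0): (-9.183843, -0.117167, -2.210378, 8.580000)

(-9.1838, -0.1172, -2.2104, 8.5800)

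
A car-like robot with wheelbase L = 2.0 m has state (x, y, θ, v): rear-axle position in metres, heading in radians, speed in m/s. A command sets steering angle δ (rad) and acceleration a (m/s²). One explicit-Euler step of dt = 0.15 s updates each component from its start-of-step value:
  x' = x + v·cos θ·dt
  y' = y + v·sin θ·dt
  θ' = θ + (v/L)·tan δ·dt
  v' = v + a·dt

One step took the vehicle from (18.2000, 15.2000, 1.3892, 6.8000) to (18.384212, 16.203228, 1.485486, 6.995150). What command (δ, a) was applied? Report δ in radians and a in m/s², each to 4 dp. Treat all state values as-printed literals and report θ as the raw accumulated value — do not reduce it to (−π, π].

δ = 0.1866, a = 1.3010

a = (v'−v)/dt = (0.195150)/0.15 = 1.3010
Δθ = θ'−θ = 0.096286;  (v·dt/L) = 6.8000·0.15/2.0 = 0.510000
tan δ = Δθ·L/(v·dt) = 0.188796  →  δ = 0.1866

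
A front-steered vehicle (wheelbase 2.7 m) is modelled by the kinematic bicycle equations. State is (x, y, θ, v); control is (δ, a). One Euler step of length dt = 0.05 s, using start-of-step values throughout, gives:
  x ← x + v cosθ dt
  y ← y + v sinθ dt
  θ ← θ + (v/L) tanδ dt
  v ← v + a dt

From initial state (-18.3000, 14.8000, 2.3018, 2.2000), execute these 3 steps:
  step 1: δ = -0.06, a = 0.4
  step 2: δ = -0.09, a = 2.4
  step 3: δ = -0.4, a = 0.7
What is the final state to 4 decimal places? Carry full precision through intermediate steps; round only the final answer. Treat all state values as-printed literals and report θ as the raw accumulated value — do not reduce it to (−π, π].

after step 1 (δ=-0.06, a=0.4): (-18.373438, 14.881896, 2.299353, 2.220000)
after step 2 (δ=-0.09, a=2.4): (-18.447341, 14.964717, 2.295643, 2.340000)
after step 3 (δ=-0.4, a=0.7): (-18.524914, 15.052303, 2.277322, 2.375000)

(-18.5249, 15.0523, 2.2773, 2.3750)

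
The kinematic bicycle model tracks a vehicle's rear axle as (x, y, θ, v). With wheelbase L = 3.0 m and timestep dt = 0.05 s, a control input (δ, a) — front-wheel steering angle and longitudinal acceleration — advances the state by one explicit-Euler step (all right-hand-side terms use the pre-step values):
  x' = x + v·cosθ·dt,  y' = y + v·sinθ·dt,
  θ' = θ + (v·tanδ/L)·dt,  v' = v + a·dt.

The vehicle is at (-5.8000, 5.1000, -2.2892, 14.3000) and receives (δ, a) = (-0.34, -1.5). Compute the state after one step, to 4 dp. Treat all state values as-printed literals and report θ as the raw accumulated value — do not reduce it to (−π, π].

x' = -5.8000 + 14.3000·cos(-2.2892)·0.05 = -6.2706
y' = 5.1000 + 14.3000·sin(-2.2892)·0.05 = 4.5617
θ' = -2.2892 + (14.3000/3.0)·tan(-0.34)·0.05 = -2.3735
v' = 14.3000 − 1.5000·0.05 = 14.2250

(-6.2706, 4.5617, -2.3735, 14.2250)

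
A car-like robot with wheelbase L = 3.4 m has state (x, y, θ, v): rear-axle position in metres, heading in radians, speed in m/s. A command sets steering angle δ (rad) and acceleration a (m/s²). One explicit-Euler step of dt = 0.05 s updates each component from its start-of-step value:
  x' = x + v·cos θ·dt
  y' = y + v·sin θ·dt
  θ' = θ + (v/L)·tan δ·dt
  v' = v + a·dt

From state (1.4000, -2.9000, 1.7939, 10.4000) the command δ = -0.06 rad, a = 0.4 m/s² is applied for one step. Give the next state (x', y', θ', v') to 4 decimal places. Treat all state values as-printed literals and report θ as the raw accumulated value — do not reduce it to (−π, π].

(1.2849, -2.3929, 1.7847, 10.4200)

x' = 1.4000 + 10.4000·cos(1.7939)·0.05 = 1.2849
y' = -2.9000 + 10.4000·sin(1.7939)·0.05 = -2.3929
θ' = 1.7939 + (10.4000/3.4)·tan(-0.06)·0.05 = 1.7847
v' = 10.4000 + 0.4000·0.05 = 10.4200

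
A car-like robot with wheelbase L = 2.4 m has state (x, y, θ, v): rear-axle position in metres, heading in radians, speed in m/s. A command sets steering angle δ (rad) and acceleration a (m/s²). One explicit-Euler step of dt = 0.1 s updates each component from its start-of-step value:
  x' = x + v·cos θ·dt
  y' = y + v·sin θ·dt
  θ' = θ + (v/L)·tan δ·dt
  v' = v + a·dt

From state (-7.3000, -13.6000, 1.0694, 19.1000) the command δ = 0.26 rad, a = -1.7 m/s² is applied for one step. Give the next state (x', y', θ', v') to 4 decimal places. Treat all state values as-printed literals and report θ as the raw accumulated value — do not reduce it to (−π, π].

(-6.3820, -11.9251, 1.2811, 18.9300)

x' = -7.3000 + 19.1000·cos(1.0694)·0.1 = -6.3820
y' = -13.6000 + 19.1000·sin(1.0694)·0.1 = -11.9251
θ' = 1.0694 + (19.1000/2.4)·tan(0.26)·0.1 = 1.2811
v' = 19.1000 − 1.7000·0.1 = 18.9300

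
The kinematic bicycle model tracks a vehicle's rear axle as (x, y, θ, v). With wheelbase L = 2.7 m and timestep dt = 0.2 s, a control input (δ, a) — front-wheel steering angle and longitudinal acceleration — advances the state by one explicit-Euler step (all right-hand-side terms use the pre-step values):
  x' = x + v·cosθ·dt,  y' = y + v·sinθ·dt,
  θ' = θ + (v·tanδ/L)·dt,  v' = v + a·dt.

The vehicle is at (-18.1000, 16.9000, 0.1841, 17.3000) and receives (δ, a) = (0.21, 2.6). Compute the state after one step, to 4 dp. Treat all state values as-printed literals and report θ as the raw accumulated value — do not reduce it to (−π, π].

x' = -18.1000 + 17.3000·cos(0.1841)·0.2 = -14.6985
y' = 16.9000 + 17.3000·sin(0.1841)·0.2 = 17.5334
θ' = 0.1841 + (17.3000/2.7)·tan(0.21)·0.2 = 0.4572
v' = 17.3000 + 2.6000·0.2 = 17.8200

(-14.6985, 17.5334, 0.4572, 17.8200)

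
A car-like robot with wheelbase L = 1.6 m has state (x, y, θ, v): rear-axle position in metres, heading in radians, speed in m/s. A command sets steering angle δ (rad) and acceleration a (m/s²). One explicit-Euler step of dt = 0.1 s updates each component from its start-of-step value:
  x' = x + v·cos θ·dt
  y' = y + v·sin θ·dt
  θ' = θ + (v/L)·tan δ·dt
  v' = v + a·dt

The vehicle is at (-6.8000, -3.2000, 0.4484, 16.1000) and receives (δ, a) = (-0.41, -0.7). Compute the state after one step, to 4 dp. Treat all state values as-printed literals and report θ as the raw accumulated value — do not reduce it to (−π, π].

x' = -6.8000 + 16.1000·cos(0.4484)·0.1 = -5.3492
y' = -3.2000 + 16.1000·sin(0.4484)·0.1 = -2.5020
θ' = 0.4484 + (16.1000/1.6)·tan(-0.41)·0.1 = 0.0111
v' = 16.1000 − 0.7000·0.1 = 16.0300

(-5.3492, -2.5020, 0.0111, 16.0300)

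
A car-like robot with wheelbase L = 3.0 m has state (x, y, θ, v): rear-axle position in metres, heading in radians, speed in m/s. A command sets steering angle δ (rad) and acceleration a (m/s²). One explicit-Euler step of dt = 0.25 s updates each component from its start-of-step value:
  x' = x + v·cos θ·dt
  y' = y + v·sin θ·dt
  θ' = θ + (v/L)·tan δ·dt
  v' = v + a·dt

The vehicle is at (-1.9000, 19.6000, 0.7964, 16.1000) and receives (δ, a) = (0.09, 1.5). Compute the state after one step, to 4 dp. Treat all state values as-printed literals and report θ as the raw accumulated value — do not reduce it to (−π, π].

(0.9146, 22.4772, 0.9175, 16.4750)

x' = -1.9000 + 16.1000·cos(0.7964)·0.25 = 0.9146
y' = 19.6000 + 16.1000·sin(0.7964)·0.25 = 22.4772
θ' = 0.7964 + (16.1000/3.0)·tan(0.09)·0.25 = 0.9175
v' = 16.1000 + 1.5000·0.25 = 16.4750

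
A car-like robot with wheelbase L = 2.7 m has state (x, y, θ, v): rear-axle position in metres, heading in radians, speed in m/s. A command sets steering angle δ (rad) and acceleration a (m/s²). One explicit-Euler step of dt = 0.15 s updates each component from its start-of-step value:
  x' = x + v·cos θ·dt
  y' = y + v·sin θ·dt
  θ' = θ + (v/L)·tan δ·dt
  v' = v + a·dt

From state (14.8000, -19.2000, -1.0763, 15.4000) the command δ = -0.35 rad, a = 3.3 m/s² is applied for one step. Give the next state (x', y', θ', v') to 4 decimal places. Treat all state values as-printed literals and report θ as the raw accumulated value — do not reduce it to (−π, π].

x' = 14.8000 + 15.4000·cos(-1.0763)·0.15 = 15.8963
y' = -19.2000 + 15.4000·sin(-1.0763)·0.15 = -21.2333
θ' = -1.0763 + (15.4000/2.7)·tan(-0.35)·0.15 = -1.3886
v' = 15.4000 + 3.3000·0.15 = 15.8950

(15.8963, -21.2333, -1.3886, 15.8950)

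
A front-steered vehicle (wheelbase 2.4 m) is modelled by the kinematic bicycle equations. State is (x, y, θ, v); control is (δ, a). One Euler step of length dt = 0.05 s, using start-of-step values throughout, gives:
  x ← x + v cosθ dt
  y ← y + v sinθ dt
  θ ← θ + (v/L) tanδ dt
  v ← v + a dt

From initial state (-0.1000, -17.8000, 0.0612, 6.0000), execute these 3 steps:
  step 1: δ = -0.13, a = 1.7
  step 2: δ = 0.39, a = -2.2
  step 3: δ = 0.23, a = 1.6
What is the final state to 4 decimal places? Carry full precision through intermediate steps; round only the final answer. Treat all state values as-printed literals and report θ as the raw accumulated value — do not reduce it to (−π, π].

after step 1 (δ=-0.13, a=1.7): (0.199438, -17.781651, 0.044858, 6.085000)
after step 2 (δ=0.39, a=-2.2): (0.503382, -17.768008, 0.096968, 5.975000)
after step 3 (δ=0.23, a=1.6): (0.800729, -17.739084, 0.126114, 6.055000)

(0.8007, -17.7391, 0.1261, 6.0550)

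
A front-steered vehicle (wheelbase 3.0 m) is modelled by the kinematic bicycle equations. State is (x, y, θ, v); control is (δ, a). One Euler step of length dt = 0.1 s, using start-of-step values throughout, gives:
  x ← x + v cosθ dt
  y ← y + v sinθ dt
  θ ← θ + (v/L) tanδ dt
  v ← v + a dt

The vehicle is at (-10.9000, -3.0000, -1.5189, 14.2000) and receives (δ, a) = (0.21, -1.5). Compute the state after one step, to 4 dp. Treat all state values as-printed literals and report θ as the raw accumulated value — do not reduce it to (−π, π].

x' = -10.9000 + 14.2000·cos(-1.5189)·0.1 = -10.8263
y' = -3.0000 + 14.2000·sin(-1.5189)·0.1 = -4.4181
θ' = -1.5189 + (14.2000/3.0)·tan(0.21)·0.1 = -1.4180
v' = 14.2000 − 1.5000·0.1 = 14.0500

(-10.8263, -4.4181, -1.4180, 14.0500)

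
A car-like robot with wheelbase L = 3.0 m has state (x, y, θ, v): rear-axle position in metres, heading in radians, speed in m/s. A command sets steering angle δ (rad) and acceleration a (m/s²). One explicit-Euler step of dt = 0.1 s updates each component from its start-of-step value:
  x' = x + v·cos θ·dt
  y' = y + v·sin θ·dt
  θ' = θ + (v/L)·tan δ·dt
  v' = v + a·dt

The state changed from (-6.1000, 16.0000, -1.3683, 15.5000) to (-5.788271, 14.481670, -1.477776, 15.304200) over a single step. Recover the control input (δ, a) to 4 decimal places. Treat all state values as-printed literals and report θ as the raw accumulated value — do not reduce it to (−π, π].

δ = -0.2088, a = -1.9580

a = (v'−v)/dt = (-0.195800)/0.1 = -1.9580
Δθ = θ'−θ = -0.109476;  (v·dt/L) = 15.5000·0.1/3.0 = 0.516667
tan δ = Δθ·L/(v·dt) = -0.211889  →  δ = -0.2088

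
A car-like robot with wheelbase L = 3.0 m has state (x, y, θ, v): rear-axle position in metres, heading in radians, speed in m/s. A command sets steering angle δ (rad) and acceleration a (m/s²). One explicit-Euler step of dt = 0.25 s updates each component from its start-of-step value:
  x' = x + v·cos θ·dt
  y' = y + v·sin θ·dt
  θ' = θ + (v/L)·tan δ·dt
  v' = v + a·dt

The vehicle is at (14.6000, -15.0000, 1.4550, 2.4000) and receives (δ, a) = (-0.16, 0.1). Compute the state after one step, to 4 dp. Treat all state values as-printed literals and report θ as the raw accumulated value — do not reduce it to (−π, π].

x' = 14.6000 + 2.4000·cos(1.4550)·0.25 = 14.6693
y' = -15.0000 + 2.4000·sin(1.4550)·0.25 = -14.4040
θ' = 1.4550 + (2.4000/3.0)·tan(-0.16)·0.25 = 1.4227
v' = 2.4000 + 0.1000·0.25 = 2.4250

(14.6693, -14.4040, 1.4227, 2.4250)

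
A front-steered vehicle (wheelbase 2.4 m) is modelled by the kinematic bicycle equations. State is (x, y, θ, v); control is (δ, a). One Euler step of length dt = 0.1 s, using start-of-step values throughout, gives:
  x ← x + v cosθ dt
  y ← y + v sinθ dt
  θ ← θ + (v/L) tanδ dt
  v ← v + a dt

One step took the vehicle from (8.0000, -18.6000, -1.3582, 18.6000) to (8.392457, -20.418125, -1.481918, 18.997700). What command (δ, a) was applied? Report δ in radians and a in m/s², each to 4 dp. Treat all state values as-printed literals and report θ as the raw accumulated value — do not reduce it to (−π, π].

a = (v'−v)/dt = (0.397700)/0.1 = 3.9770
Δθ = θ'−θ = -0.123718;  (v·dt/L) = 18.6000·0.1/2.4 = 0.775000
tan δ = Δθ·L/(v·dt) = -0.159636  →  δ = -0.1583

δ = -0.1583, a = 3.9770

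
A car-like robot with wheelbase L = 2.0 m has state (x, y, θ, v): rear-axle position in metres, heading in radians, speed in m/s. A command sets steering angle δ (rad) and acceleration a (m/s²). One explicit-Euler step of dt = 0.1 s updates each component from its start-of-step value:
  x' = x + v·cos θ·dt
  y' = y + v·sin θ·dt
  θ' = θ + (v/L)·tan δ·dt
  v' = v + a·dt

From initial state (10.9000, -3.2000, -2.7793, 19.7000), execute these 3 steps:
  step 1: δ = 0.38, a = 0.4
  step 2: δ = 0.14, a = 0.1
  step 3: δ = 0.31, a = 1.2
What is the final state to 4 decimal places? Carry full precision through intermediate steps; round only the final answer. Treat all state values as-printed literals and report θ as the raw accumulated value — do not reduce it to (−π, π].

after step 1 (δ=0.38, a=0.4): (9.057879, -3.898205, -2.385878, 19.740000)
after step 2 (δ=0.14, a=0.1): (7.621238, -5.251992, -2.246789, 19.750000)
after step 3 (δ=0.31, a=1.2): (6.385536, -6.792663, -1.930465, 19.870000)

(6.3855, -6.7927, -1.9305, 19.8700)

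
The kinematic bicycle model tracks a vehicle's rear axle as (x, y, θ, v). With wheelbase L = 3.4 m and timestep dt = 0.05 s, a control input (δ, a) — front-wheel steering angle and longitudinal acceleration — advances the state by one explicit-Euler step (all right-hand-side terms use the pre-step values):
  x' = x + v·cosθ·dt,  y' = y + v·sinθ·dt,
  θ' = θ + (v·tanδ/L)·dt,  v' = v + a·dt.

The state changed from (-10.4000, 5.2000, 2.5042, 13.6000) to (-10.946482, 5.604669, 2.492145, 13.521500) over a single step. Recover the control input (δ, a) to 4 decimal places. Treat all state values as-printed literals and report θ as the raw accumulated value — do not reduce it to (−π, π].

δ = -0.0602, a = -1.5700

a = (v'−v)/dt = (-0.078500)/0.05 = -1.5700
Δθ = θ'−θ = -0.012055;  (v·dt/L) = 13.6000·0.05/3.4 = 0.200000
tan δ = Δθ·L/(v·dt) = -0.060275  →  δ = -0.0602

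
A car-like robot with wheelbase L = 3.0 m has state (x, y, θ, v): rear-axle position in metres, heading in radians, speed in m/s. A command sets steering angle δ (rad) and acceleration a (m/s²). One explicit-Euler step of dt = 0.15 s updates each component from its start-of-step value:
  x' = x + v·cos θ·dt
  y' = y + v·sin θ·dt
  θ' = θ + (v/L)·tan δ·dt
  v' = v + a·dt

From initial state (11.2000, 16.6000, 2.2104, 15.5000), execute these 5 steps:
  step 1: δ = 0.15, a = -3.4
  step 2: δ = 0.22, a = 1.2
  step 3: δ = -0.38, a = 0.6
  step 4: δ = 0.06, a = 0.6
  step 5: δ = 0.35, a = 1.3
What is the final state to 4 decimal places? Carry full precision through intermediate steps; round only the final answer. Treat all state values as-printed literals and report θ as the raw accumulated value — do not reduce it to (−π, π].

(3.6948, 25.1408, 2.5182, 15.5450)

after step 1 (δ=0.15, a=-3.4): (9.812260, 18.465423, 2.327530, 14.990000)
after step 2 (δ=0.22, a=1.2): (8.268552, 20.100268, 2.495133, 15.170000)
after step 3 (δ=-0.38, a=0.6): (6.452200, 21.470948, 2.192178, 15.260000)
after step 4 (δ=0.06, a=0.6): (5.119638, 23.332077, 2.238013, 15.350000)
after step 5 (δ=0.35, a=1.3): (3.694846, 25.140799, 2.518172, 15.545000)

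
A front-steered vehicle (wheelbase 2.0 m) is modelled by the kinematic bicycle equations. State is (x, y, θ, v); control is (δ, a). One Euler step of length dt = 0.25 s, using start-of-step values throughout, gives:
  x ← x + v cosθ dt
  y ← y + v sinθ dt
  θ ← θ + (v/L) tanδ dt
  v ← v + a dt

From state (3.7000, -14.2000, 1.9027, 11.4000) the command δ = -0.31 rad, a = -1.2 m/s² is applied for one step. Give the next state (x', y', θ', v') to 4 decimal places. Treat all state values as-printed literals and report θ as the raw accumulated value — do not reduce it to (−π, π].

(2.7713, -11.5055, 1.4462, 11.1000)

x' = 3.7000 + 11.4000·cos(1.9027)·0.25 = 2.7713
y' = -14.2000 + 11.4000·sin(1.9027)·0.25 = -11.5055
θ' = 1.9027 + (11.4000/2.0)·tan(-0.31)·0.25 = 1.4462
v' = 11.4000 − 1.2000·0.25 = 11.1000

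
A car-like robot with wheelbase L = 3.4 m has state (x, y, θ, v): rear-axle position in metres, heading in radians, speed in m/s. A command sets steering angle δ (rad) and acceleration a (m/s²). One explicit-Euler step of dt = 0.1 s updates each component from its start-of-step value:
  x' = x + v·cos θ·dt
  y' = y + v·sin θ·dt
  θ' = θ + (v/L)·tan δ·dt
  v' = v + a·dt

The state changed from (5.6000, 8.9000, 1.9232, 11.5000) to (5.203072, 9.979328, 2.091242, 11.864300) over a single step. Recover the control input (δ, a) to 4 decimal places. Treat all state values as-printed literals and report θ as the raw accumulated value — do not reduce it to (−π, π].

δ = 0.4611, a = 3.6430

a = (v'−v)/dt = (0.364300)/0.1 = 3.6430
Δθ = θ'−θ = 0.168042;  (v·dt/L) = 11.5000·0.1/3.4 = 0.338235
tan δ = Δθ·L/(v·dt) = 0.496820  →  δ = 0.4611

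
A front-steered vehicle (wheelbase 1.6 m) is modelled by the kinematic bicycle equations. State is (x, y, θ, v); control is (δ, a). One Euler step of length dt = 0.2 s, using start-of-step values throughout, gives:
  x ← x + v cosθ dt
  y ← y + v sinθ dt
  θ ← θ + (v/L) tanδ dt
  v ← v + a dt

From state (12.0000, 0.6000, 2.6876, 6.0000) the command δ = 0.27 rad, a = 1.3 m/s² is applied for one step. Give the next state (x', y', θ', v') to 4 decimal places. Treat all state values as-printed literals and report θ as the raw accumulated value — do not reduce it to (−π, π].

x' = 12.0000 + 6.0000·cos(2.6876)·0.2 = 10.9216
y' = 0.6000 + 6.0000·sin(2.6876)·0.2 = 1.1263
θ' = 2.6876 + (6.0000/1.6)·tan(0.27)·0.2 = 2.8952
v' = 6.0000 + 1.3000·0.2 = 6.2600

(10.9216, 1.1263, 2.8952, 6.2600)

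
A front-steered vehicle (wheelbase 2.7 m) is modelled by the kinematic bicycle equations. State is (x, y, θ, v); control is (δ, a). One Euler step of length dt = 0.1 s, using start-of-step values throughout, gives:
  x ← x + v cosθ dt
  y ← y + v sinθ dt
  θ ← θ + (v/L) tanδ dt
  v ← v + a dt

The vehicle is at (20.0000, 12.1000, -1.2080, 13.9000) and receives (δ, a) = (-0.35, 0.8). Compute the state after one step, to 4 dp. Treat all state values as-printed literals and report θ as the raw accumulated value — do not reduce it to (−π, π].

x' = 20.0000 + 13.9000·cos(-1.2080)·0.1 = 20.4933
y' = 12.1000 + 13.9000·sin(-1.2080)·0.1 = 10.8005
θ' = -1.2080 + (13.9000/2.7)·tan(-0.35)·0.1 = -1.3959
v' = 13.9000 + 0.8000·0.1 = 13.9800

(20.4933, 10.8005, -1.3959, 13.9800)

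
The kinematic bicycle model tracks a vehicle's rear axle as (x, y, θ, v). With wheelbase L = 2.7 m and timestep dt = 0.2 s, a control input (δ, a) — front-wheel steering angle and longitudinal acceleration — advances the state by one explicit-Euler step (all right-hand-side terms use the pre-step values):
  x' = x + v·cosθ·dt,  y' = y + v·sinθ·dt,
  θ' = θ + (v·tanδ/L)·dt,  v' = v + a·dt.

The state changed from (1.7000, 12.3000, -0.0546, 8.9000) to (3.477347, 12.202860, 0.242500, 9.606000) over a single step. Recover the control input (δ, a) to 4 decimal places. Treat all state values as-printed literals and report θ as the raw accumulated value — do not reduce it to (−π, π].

a = (v'−v)/dt = (0.706000)/0.2 = 3.5300
Δθ = θ'−θ = 0.297100;  (v·dt/L) = 8.9000·0.2/2.7 = 0.659259
tan δ = Δθ·L/(v·dt) = 0.450657  →  δ = 0.4234

δ = 0.4234, a = 3.5300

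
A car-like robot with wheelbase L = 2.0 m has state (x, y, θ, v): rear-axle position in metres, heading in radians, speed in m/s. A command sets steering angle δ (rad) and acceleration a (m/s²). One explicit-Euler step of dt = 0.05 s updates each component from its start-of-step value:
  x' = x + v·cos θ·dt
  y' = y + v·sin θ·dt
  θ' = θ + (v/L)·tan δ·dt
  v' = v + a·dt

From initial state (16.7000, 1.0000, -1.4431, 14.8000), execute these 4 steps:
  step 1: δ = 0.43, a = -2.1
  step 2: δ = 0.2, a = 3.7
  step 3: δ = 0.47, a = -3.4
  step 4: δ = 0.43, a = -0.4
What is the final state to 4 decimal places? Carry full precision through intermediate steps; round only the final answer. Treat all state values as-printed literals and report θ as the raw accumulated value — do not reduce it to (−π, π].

after step 1 (δ=0.43, a=-2.1): (16.794239, 0.266025, -1.273410, 14.695000)
after step 2 (δ=0.2, a=3.7): (17.009537, -0.436473, -1.198940, 14.880000)
after step 3 (δ=0.47, a=-3.4): (17.279866, -1.129624, -1.009976, 14.710000)
after step 4 (δ=0.43, a=-0.4): (17.671064, -1.752460, -0.841318, 14.690000)

(17.6711, -1.7525, -0.8413, 14.6900)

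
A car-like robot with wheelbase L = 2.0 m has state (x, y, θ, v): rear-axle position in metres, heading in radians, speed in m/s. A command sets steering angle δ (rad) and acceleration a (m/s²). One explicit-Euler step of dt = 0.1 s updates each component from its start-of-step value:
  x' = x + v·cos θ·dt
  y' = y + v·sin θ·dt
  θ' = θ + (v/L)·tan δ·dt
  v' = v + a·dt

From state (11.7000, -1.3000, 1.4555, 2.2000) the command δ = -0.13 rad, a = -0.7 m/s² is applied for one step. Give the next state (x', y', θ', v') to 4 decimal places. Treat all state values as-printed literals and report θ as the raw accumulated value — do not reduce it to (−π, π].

x' = 11.7000 + 2.2000·cos(1.4555)·0.1 = 11.7253
y' = -1.3000 + 2.2000·sin(1.4555)·0.1 = -1.0815
θ' = 1.4555 + (2.2000/2.0)·tan(-0.13)·0.1 = 1.4411
v' = 2.2000 − 0.7000·0.1 = 2.1300

(11.7253, -1.0815, 1.4411, 2.1300)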